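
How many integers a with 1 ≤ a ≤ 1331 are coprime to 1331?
1210

The number of a ∈ {1, ..., 1331} with gcd(a, 1331) = 1 is by definition Euler's totient φ(1331). φ is multiplicative, with φ(p^e) = p^e − p^(e−1). Factorise 1331 = 11^3. Then
  φ(1331) = (11^3 − 11^2) = 1210 = 1210.
So there are 1210 such integers.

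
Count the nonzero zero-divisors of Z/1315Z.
Z/1315Z has 266 nonzero zero-divisors

In Z/1315Z each nonzero element is either a unit (gcd with 1315 is 1) or a zero-divisor (gcd > 1). The number of units is φ(1315): factorise 1315 = 5 · 263, so φ(1315) = (5 − 1) · (263 − 1) = 4 · 262 = 1048. The nonzero elements number 1315 − 1 = 1314. Hence the nonzero zero-divisors number 1314 − 1048 = 266.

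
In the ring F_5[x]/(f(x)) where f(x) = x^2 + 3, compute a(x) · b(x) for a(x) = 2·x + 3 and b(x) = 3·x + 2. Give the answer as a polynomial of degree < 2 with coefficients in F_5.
Multiply as integer polynomials: a · b = 6·x^2 + 13·x + 6. Reducing coefficients mod 5: a · b ≡ x^2 + 3·x + 1. Now divide by f(x) = x^2 + 3 in F_5[x], eliminating the leading term at each step:
  leading term x^2: subtract (1)·f(x) = x^2 + 3, leaving 3·x + 3 (coefficients mod 5)
The degree is now < 2, so this is the remainder. Hence a · b ≡ 3·x + 3 in F_5[x]/(f).

Final answer: a · b ≡ 3·x + 3 (mod f(x))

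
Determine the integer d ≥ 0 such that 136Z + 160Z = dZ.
(136, 160) = (8); d = 8

In the PID Z, (a, b) is generated by gcd(a, b). Compute gcd(160, 136) with the extended Euclidean algorithm, tracking rows (r, s, t) with s·160 + t·136 = r:
  row A: (160, 1, 0)   [1·160 + 0·136 = 160]
  row B: (136, 0, 1)   [0·160 + 1·136 = 136]
  160 = 1·136 + 24   → row C = row A − 1·row B = (24, 1, −1)   [check: 1·160 − 1·136 = 24]
  136 = 5·24 + 16   → row D = row B − 5·row C = (16, −5, 6)   [check: −5·160 + 6·136 = 16]
  24 = 1·16 + 8   → row E = row C − 1·row D = (8, 6, −7)   [check: 6·160 − 7·136 = 8]
  16 = 2·8 + 0   → remainder 0, stop. gcd = 8 (last nonzero row E).
So gcd(136, 160) = 8, with Bézout identity 6·160 − 7·136 = 8. Containment (⊇): the Bézout identity exhibits 8 as an element of (136, 160), giving (8) ⊆ (136, 160). Containment (⊆): since 8 | 136 and 8 | 160 (136 = 8·17, 160 = 8·20), every Z-linear combination of 136 and 160 is divisible by 8, so (136, 160) ⊆ (8). Therefore (136, 160) = (8), d = 8.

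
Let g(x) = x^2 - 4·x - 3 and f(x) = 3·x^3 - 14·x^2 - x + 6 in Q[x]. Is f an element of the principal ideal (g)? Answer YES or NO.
YES

In Q[x] the ideal (g) consists of all multiples of g, so f ∈ (g) iff g | f, i.e. iff the remainder of f on division by g is 0. Divide f by g (g is monic, so eliminate the leading term of the running remainder at each step):
  leading term 3·x^3: subtract (3·x)·g(x) = 3·x^3 - 12·x^2 - 9·x, leaving -2·x^2 + 8·x + 6
  leading term -2·x^2: subtract (-2)·g(x) = -2·x^2 + 8·x + 6, leaving 0
The remainder is 0, so f(x) = g(x) · h(x) with h(x) = 3·x - 2. Hence g | f, i.e. f ∈ (g).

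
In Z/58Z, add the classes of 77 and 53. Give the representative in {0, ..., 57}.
Reduce the summands first: 77 ≡ 19 (mod 58), so 77 + 53 ≡ 19 + 53 (mod 58). 19 + 53 = 72; 72 = 1·58 + 14, so (77 + 53) mod 58 = 14.

Final answer: 14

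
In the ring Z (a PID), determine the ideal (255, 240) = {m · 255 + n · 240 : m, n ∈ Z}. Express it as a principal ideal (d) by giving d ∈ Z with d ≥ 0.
In the PID Z, (a, b) is generated by gcd(a, b). Compute gcd(255, 240) with the extended Euclidean algorithm, tracking rows (r, s, t) with s·255 + t·240 = r:
  row A: (255, 1, 0)   [1·255 + 0·240 = 255]
  row B: (240, 0, 1)   [0·255 + 1·240 = 240]
  255 = 1·240 + 15   → row C = row A − 1·row B = (15, 1, −1)   [check: 1·255 − 1·240 = 15]
  240 = 16·15 + 0   → remainder 0, stop. gcd = 15 (last nonzero row C).
So gcd(255, 240) = 15, with Bézout identity 1·255 − 1·240 = 15. Containment (⊇): the Bézout identity exhibits 15 as an element of (255, 240), giving (15) ⊆ (255, 240). Containment (⊆): since 15 | 255 and 15 | 240 (255 = 15·17, 240 = 15·16), every Z-linear combination of 255 and 240 is divisible by 15, so (255, 240) ⊆ (15). Therefore (255, 240) = (15), d = 15.

Final answer: (255, 240) = (15); d = 15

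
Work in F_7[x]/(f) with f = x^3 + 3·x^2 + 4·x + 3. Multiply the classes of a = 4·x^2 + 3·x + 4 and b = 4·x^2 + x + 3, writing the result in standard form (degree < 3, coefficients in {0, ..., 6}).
Multiply as integer polynomials: a · b = 16·x^4 + 16·x^3 + 31·x^2 + 13·x + 12. Reducing coefficients mod 7: a · b ≡ 2·x^4 + 2·x^3 + 3·x^2 + 6·x + 5. Now divide by f(x) = x^3 + 3·x^2 + 4·x + 3 in F_7[x], eliminating the leading term at each step:
  leading term 2·x^4: subtract (2·x)·f(x) = 2·x^4 + 6·x^3 + x^2 + 6·x, leaving 3·x^3 + 2·x^2 + 5 (coefficients mod 7)
  leading term 3·x^3: subtract (3)·f(x) = 3·x^3 + 2·x^2 + 5·x + 2, leaving 2·x + 3 (coefficients mod 7)
The degree is now < 3, so this is the remainder. Hence a · b ≡ 2·x + 3 in F_7[x]/(f).

Final answer: a · b ≡ 2·x + 3 (mod f(x))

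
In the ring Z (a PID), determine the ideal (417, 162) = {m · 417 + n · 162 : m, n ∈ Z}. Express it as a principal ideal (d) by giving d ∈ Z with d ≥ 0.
In the PID Z, (a, b) is generated by gcd(a, b). Compute gcd(417, 162) with the extended Euclidean algorithm, tracking rows (r, s, t) with s·417 + t·162 = r:
  row A: (417, 1, 0)   [1·417 + 0·162 = 417]
  row B: (162, 0, 1)   [0·417 + 1·162 = 162]
  417 = 2·162 + 93   → row C = row A − 2·row B = (93, 1, −2)   [check: 1·417 − 2·162 = 93]
  162 = 1·93 + 69   → row D = row B − 1·row C = (69, −1, 3)   [check: −1·417 + 3·162 = 69]
  93 = 1·69 + 24   → row E = row C − 1·row D = (24, 2, −5)   [check: 2·417 − 5·162 = 24]
  69 = 2·24 + 21   → row F = row D − 2·row E = (21, −5, 13)   [check: −5·417 + 13·162 = 21]
  24 = 1·21 + 3   → row G = row E − 1·row F = (3, 7, −18)   [check: 7·417 − 18·162 = 3]
  21 = 7·3 + 0   → remainder 0, stop. gcd = 3 (last nonzero row G).
So gcd(417, 162) = 3, with Bézout identity 7·417 − 18·162 = 3. Containment (⊇): the Bézout identity exhibits 3 as an element of (417, 162), giving (3) ⊆ (417, 162). Containment (⊆): since 3 | 417 and 3 | 162 (417 = 3·139, 162 = 3·54), every Z-linear combination of 417 and 162 is divisible by 3, so (417, 162) ⊆ (3). Therefore (417, 162) = (3), d = 3.

Final answer: (417, 162) = (3); d = 3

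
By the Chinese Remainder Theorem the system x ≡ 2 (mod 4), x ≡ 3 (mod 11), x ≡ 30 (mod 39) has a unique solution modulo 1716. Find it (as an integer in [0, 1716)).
x ≡ 498 (mod 1716); the representative in [0, 1716) is 498

The moduli 4, 11, 39 are pairwise coprime, so by the CRT there is a unique solution mod 4·11·39 = 1716.
Solve by successive substitution. Start with x ≡ 2 (mod 4).
  Combine with x ≡ 3 (mod 11): write x = 2 + 4·t and require 2 + 4·t ≡ 3 (mod 11), i.e. 4·t ≡ 3 − 2 ≡ 1 (mod 11). Since 4^(−1) ≡ 3 (mod 11), t ≡ 3·1 ≡ 3 (mod 11). So x ≡ 2 + 4·3 = 14 (mod 44).
  Combine with x ≡ 30 (mod 39): write x = 14 + 44·t and require 14 + 44·t ≡ 30 (mod 39), i.e. 44·t ≡ 30 − 14 ≡ 16 (mod 39). Since 44^(−1) ≡ 8 (mod 39) (44 ≡ 5 (mod 39)), t ≡ 8·16 ≡ 11 (mod 39). So x ≡ 14 + 44·11 = 498 (mod 1716).
Unique solution in [0, 1716): x = 498.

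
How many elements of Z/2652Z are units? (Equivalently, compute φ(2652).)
An element a ∈ Z/2652Z is a unit iff gcd(a, 2652) = 1, so the number of units is φ(2652). φ is multiplicative, with φ(p^e) = p^e − p^(e−1). Factorise 2652 = 2^2 · 3 · 13 · 17. Then
  φ(2652) = (2^2 − 2^1) · (3 − 1) · (13 − 1) · (17 − 1) = 2 · 2 · 12 · 16 = 768.

Final answer: Z/2652Z has φ(2652) = 768 units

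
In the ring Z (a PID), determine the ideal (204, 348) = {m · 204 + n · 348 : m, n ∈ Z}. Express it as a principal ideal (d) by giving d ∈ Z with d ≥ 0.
(204, 348) = (12); d = 12

In the PID Z, (a, b) is generated by gcd(a, b). Compute gcd(348, 204) with the extended Euclidean algorithm, tracking rows (r, s, t) with s·348 + t·204 = r:
  row A: (348, 1, 0)   [1·348 + 0·204 = 348]
  row B: (204, 0, 1)   [0·348 + 1·204 = 204]
  348 = 1·204 + 144   → row C = row A − 1·row B = (144, 1, −1)   [check: 1·348 − 1·204 = 144]
  204 = 1·144 + 60   → row D = row B − 1·row C = (60, −1, 2)   [check: −1·348 + 2·204 = 60]
  144 = 2·60 + 24   → row E = row C − 2·row D = (24, 3, −5)   [check: 3·348 − 5·204 = 24]
  60 = 2·24 + 12   → row F = row D − 2·row E = (12, −7, 12)   [check: −7·348 + 12·204 = 12]
  24 = 2·12 + 0   → remainder 0, stop. gcd = 12 (last nonzero row F).
So gcd(204, 348) = 12, with Bézout identity −7·348 + 12·204 = 12. Containment (⊇): the Bézout identity exhibits 12 as an element of (204, 348), giving (12) ⊆ (204, 348). Containment (⊆): since 12 | 204 and 12 | 348 (204 = 12·17, 348 = 12·29), every Z-linear combination of 204 and 348 is divisible by 12, so (204, 348) ⊆ (12). Therefore (204, 348) = (12), d = 12.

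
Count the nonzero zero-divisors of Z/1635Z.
Z/1635Z has 770 nonzero zero-divisors

In Z/1635Z each nonzero element is either a unit (gcd with 1635 is 1) or a zero-divisor (gcd > 1). The number of units is φ(1635): factorise 1635 = 3 · 5 · 109, so φ(1635) = (3 − 1) · (5 − 1) · (109 − 1) = 2 · 4 · 108 = 864. The nonzero elements number 1635 − 1 = 1634. Hence the nonzero zero-divisors number 1634 − 864 = 770.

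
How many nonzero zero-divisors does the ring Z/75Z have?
In Z/75Z each nonzero element is either a unit (gcd with 75 is 1) or a zero-divisor (gcd > 1). The number of units is φ(75): factorise 75 = 3 · 5^2, so φ(75) = (3 − 1) · (5^2 − 5^1) = 2 · 20 = 40. The nonzero elements number 75 − 1 = 74. Hence the nonzero zero-divisors number 74 − 40 = 34.

Final answer: Z/75Z has 34 nonzero zero-divisors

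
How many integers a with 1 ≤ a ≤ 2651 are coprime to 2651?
The number of a ∈ {1, ..., 2651} with gcd(a, 2651) = 1 is by definition Euler's totient φ(2651). φ is multiplicative, with φ(p^e) = p^e − p^(e−1). Factorise 2651 = 11 · 241. Then
  φ(2651) = (11 − 1) · (241 − 1) = 10 · 240 = 2400.
So there are 2400 such integers.

Final answer: 2400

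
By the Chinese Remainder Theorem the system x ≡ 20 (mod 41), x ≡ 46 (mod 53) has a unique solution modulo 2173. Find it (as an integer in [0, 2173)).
x ≡ 1742 (mod 2173); the representative in [0, 2173) is 1742

The moduli 41, 53 are pairwise coprime, so by the CRT there is a unique solution mod 41·53 = 2173.
Solve by successive substitution. Start with x ≡ 20 (mod 41).
  Combine with x ≡ 46 (mod 53): write x = 20 + 41·t and require 20 + 41·t ≡ 46 (mod 53), i.e. 41·t ≡ 46 − 20 ≡ 26 (mod 53). Since 41^(−1) ≡ 22 (mod 53), t ≡ 22·26 ≡ 42 (mod 53). So x ≡ 20 + 41·42 = 1742 (mod 2173).
Unique solution in [0, 2173): x = 1742.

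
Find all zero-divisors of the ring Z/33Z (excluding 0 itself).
An element a ∈ Z/33Z (with a ≠ 0) is a zero-divisor iff gcd(a, 33) > 1 (because a is a unit precisely when gcd(a, n) = 1, and in Z/nZ every nonzero, non-unit element is a zero-divisor). Scan a = 1, ..., 32 and keep those with gcd(a, 33) > 1:
  gcd(3, 33) = 3, gcd(6, 33) = 3, gcd(9, 33) = 3, gcd(11, 33) = 11, gcd(12, 33) = 3, gcd(15, 33) = 3, gcd(18, 33) = 3, gcd(21, 33) = 3, gcd(22, 33) = 11, gcd(24, 33) = 3, gcd(27, 33) = 3, gcd(30, 33) = 3.
All other a ∈ {1, ..., 32} have gcd(a, 33) = 1 and are units. So the nonzero zero-divisors are exactly the 12 values of a appearing in this scan.

Final answer: nonzero zero-divisors of Z/33Z = {3, 6, 9, 11, 12, 15, 18, 21, 22, 24, 27, 30}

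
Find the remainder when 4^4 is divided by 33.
Use repeated squaring. Binary(4) = 100. Walk through the bits of the exponent 4 left-to-right: at each bit after the leading one, square the running value, then multiply by 4 if the bit is 1 (always reducing mod 33):
  bit 1 = 1 (leading): start with 4.
  bit 2 = 0: square 4^2 = 16 (mod 33).
  bit 3 = 0: square 16^2 = 256 ≡ 25 (mod 33).
Final value: 4^4 ≡ 25 (mod 33).

Final answer: 25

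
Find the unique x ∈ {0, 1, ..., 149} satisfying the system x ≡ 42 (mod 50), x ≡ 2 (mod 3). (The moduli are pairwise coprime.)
x ≡ 92 (mod 150); the representative in [0, 150) is 92

The moduli 50, 3 are pairwise coprime, so by the CRT there is a unique solution mod 50·3 = 150.
Solve by successive substitution. Start with x ≡ 42 (mod 50).
  Combine with x ≡ 2 (mod 3): write x = 42 + 50·t and require 42 + 50·t ≡ 2 (mod 3), i.e. 50·t ≡ 2 − 42 ≡ 2 (mod 3). Since 50^(−1) ≡ 2 (mod 3) (50 ≡ 2 (mod 3)), t ≡ 2·2 ≡ 1 (mod 3). So x ≡ 42 + 50·1 = 92 (mod 150).
Unique solution in [0, 150): x = 92.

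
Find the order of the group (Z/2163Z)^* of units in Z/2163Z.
|(Z/2163Z)^*| = 1224

(Z/2163Z)^* consists of the classes a with gcd(a, 2163) = 1, so its order is φ(2163). φ is multiplicative, with φ(p^e) = p^e − p^(e−1). Factorise 2163 = 3 · 7 · 103. Then
  φ(2163) = (3 − 1) · (7 − 1) · (103 − 1) = 2 · 6 · 102 = 1224.
Thus |(Z/2163Z)^*| = 1224.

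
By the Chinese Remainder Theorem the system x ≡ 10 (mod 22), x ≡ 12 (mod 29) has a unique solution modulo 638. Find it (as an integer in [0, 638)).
x ≡ 186 (mod 638); the representative in [0, 638) is 186

The moduli 22, 29 are pairwise coprime, so by the CRT there is a unique solution mod 22·29 = 638.
Solve by successive substitution. Start with x ≡ 10 (mod 22).
  Combine with x ≡ 12 (mod 29): write x = 10 + 22·t and require 10 + 22·t ≡ 12 (mod 29), i.e. 22·t ≡ 12 − 10 ≡ 2 (mod 29). Since 22^(−1) ≡ 4 (mod 29), t ≡ 4·2 ≡ 8 (mod 29). So x ≡ 10 + 22·8 = 186 (mod 638).
Unique solution in [0, 638): x = 186.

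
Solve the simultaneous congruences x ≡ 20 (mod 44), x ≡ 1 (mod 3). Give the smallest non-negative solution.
The moduli 44, 3 are pairwise coprime, so by the CRT there is a unique solution mod 44·3 = 132.
Solve by successive substitution. Start with x ≡ 20 (mod 44).
  Combine with x ≡ 1 (mod 3): write x = 20 + 44·t and require 20 + 44·t ≡ 1 (mod 3), i.e. 44·t ≡ 1 − 20 ≡ 2 (mod 3). Since 44^(−1) ≡ 2 (mod 3) (44 ≡ 2 (mod 3)), t ≡ 2·2 ≡ 1 (mod 3). So x ≡ 20 + 44·1 = 64 (mod 132).
Unique solution in [0, 132): x = 64.

Final answer: x ≡ 64 (mod 132); the representative in [0, 132) is 64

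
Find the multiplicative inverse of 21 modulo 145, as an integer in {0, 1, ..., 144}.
21^(−1) ≡ 76 (mod 145)

Apply the extended Euclidean algorithm to (145, 21), tracking rows (r, s, t) with s·145 + t·21 = r. Each division r_prev = q·r_cur + r_new produces the new row as (previous row) − q·(current row):
  row A: (145, 1, 0)   [1·145 + 0·21 = 145]
  row B: (21, 0, 1)   [0·145 + 1·21 = 21]
  145 = 6·21 + 19   → row C = row A − 6·row B = (19, 1, −6)   [check: 1·145 − 6·21 = 19]
  21 = 1·19 + 2   → row D = row B − 1·row C = (2, −1, 7)   [check: −1·145 + 7·21 = 2]
  19 = 9·2 + 1   → row E = row C − 9·row D = (1, 10, −69)   [check: 10·145 − 69·21 = 1]
  2 = 2·1 + 0   → remainder 0, stop. gcd = 1 (last nonzero row E).
The gcd is 1, so 21 is invertible mod 145. The last nonzero row gives 10·145 − 69·21 = 1, so t = −69. So 21^(−1) ≡ −69 ≡ 76 (mod 145). Verify: 21 · 76 = 1596 ≡ 1 (mod 145). ✓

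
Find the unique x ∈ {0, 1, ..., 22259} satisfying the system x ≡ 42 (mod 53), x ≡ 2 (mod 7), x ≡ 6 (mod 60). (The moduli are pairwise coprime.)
x ≡ 12126 (mod 22260); the representative in [0, 22260) is 12126

The moduli 53, 7, 60 are pairwise coprime, so by the CRT there is a unique solution mod 53·7·60 = 22260.
Solve by successive substitution. Start with x ≡ 42 (mod 53).
  Combine with x ≡ 2 (mod 7): write x = 42 + 53·t and require 42 + 53·t ≡ 2 (mod 7), i.e. 53·t ≡ 2 − 42 ≡ 2 (mod 7). Since 53^(−1) ≡ 2 (mod 7) (53 ≡ 4 (mod 7)), t ≡ 2·2 ≡ 4 (mod 7). So x ≡ 42 + 53·4 = 254 (mod 371).
  Combine with x ≡ 6 (mod 60): write x = 254 + 371·t and require 254 + 371·t ≡ 6 (mod 60), i.e. 371·t ≡ 6 − 254 ≡ 52 (mod 60). Since 371^(−1) ≡ 11 (mod 60) (371 ≡ 11 (mod 60)), t ≡ 11·52 ≡ 32 (mod 60). So x ≡ 254 + 371·32 = 12126 (mod 22260).
Unique solution in [0, 22260): x = 12126.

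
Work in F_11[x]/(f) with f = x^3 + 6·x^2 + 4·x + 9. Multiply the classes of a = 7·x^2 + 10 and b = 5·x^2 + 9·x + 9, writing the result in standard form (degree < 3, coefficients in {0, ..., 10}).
a · b ≡ 8·x^2 + 5 (mod f(x))

Multiply as integer polynomials: a · b = 35·x^4 + 63·x^3 + 113·x^2 + 90·x + 90. Reducing coefficients mod 11: a · b ≡ 2·x^4 + 8·x^3 + 3·x^2 + 2·x + 2. Now divide by f(x) = x^3 + 6·x^2 + 4·x + 9 in F_11[x], eliminating the leading term at each step:
  leading term 2·x^4: subtract (2·x)·f(x) = 2·x^4 + x^3 + 8·x^2 + 7·x, leaving 7·x^3 + 6·x^2 + 6·x + 2 (coefficients mod 11)
  leading term 7·x^3: subtract (7)·f(x) = 7·x^3 + 9·x^2 + 6·x + 8, leaving 8·x^2 + 5 (coefficients mod 11)
The degree is now < 3, so this is the remainder. Hence a · b ≡ 8·x^2 + 5 in F_11[x]/(f).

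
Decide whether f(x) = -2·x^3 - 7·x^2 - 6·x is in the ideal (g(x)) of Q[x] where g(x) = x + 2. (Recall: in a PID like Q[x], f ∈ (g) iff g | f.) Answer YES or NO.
YES

In Q[x] the ideal (g) consists of all multiples of g, so f ∈ (g) iff g | f, i.e. iff the remainder of f on division by g is 0. Divide f by g (g is monic, so eliminate the leading term of the running remainder at each step):
  leading term -2·x^3: subtract (-2·x^2)·g(x) = -2·x^3 - 4·x^2, leaving -3·x^2 - 6·x
  leading term -3·x^2: subtract (-3·x)·g(x) = -3·x^2 - 6·x, leaving 0
The remainder is 0, so f(x) = g(x) · h(x) with h(x) = -2·x^2 - 3·x. Hence g | f, i.e. f ∈ (g).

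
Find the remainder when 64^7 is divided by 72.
64

Use repeated squaring. Binary(7) = 111. Walk through the bits of the exponent 7 left-to-right: at each bit after the leading one, square the running value, then multiply by 64 if the bit is 1 (always reducing mod 72):
  bit 1 = 1 (leading): start with 64.
  bit 2 = 1: square 64^2 = 4096 ≡ 64; bit is 1, so multiply 64·64 = 4096 ≡ 64 (mod 72).
  bit 3 = 1: square 64^2 = 4096 ≡ 64; bit is 1, so multiply 64·64 = 4096 ≡ 64 (mod 72).
Final value: 64^7 ≡ 64 (mod 72).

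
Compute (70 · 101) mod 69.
32

Reduce the factors first: 70 ≡ 1, 101 ≡ 32 (mod 69), so 70 · 101 ≡ 1 · 32 (mod 69). 1 · 32 = 32. Dividing by 69: 32 = 0·69 + 32. So (70 · 101) mod 69 = 32.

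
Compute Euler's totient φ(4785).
φ(4785) = 2240

φ is multiplicative, with φ(p^e) = p^e − p^(e−1). Factorise 4785 = 3 · 5 · 11 · 29. Then
  φ(4785) = (3 − 1) · (5 − 1) · (11 − 1) · (29 − 1) = 2 · 4 · 10 · 28 = 2240.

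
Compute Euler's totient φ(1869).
φ(1869) = 1056

φ is multiplicative, with φ(p^e) = p^e − p^(e−1). Factorise 1869 = 3 · 7 · 89. Then
  φ(1869) = (3 − 1) · (7 − 1) · (89 − 1) = 2 · 6 · 88 = 1056.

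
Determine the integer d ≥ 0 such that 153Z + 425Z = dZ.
In the PID Z, (a, b) is generated by gcd(a, b). Compute gcd(425, 153) with the extended Euclidean algorithm, tracking rows (r, s, t) with s·425 + t·153 = r:
  row A: (425, 1, 0)   [1·425 + 0·153 = 425]
  row B: (153, 0, 1)   [0·425 + 1·153 = 153]
  425 = 2·153 + 119   → row C = row A − 2·row B = (119, 1, −2)   [check: 1·425 − 2·153 = 119]
  153 = 1·119 + 34   → row D = row B − 1·row C = (34, −1, 3)   [check: −1·425 + 3·153 = 34]
  119 = 3·34 + 17   → row E = row C − 3·row D = (17, 4, −11)   [check: 4·425 − 11·153 = 17]
  34 = 2·17 + 0   → remainder 0, stop. gcd = 17 (last nonzero row E).
So gcd(153, 425) = 17, with Bézout identity 4·425 − 11·153 = 17. Containment (⊇): the Bézout identity exhibits 17 as an element of (153, 425), giving (17) ⊆ (153, 425). Containment (⊆): since 17 | 153 and 17 | 425 (153 = 17·9, 425 = 17·25), every Z-linear combination of 153 and 425 is divisible by 17, so (153, 425) ⊆ (17). Therefore (153, 425) = (17), d = 17.

Final answer: (153, 425) = (17); d = 17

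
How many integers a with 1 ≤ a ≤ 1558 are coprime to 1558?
The number of a ∈ {1, ..., 1558} with gcd(a, 1558) = 1 is by definition Euler's totient φ(1558). φ is multiplicative, with φ(p^e) = p^e − p^(e−1). Factorise 1558 = 2 · 19 · 41. Then
  φ(1558) = (2 − 1) · (19 − 1) · (41 − 1) = 1 · 18 · 40 = 720.
So there are 720 such integers.

Final answer: 720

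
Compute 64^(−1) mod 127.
64^(−1) ≡ 2 (mod 127)

Apply the extended Euclidean algorithm to (127, 64), tracking rows (r, s, t) with s·127 + t·64 = r. Each division r_prev = q·r_cur + r_new produces the new row as (previous row) − q·(current row):
  row A: (127, 1, 0)   [1·127 + 0·64 = 127]
  row B: (64, 0, 1)   [0·127 + 1·64 = 64]
  127 = 1·64 + 63   → row C = row A − 1·row B = (63, 1, −1)   [check: 1·127 − 1·64 = 63]
  64 = 1·63 + 1   → row D = row B − 1·row C = (1, −1, 2)   [check: −1·127 + 2·64 = 1]
  63 = 63·1 + 0   → remainder 0, stop. gcd = 1 (last nonzero row D).
The gcd is 1, so 64 is invertible mod 127. The last nonzero row gives −1·127 + 2·64 = 1, so t = 2. So 64^(−1) ≡ 2 (mod 127). Verify: 64 · 2 = 128 ≡ 1 (mod 127). ✓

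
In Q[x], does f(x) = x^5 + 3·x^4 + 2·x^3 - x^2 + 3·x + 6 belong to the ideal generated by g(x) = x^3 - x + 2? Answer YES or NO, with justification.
YES

In Q[x] the ideal (g) consists of all multiples of g, so f ∈ (g) iff g | f, i.e. iff the remainder of f on division by g is 0. Divide f by g (g is monic, so eliminate the leading term of the running remainder at each step):
  leading term x^5: subtract (x^2)·g(x) = x^5 - x^3 + 2·x^2, leaving 3·x^4 + 3·x^3 - 3·x^2 + 3·x + 6
  leading term 3·x^4: subtract (3·x)·g(x) = 3·x^4 - 3·x^2 + 6·x, leaving 3·x^3 - 3·x + 6
  leading term 3·x^3: subtract (3)·g(x) = 3·x^3 - 3·x + 6, leaving 0
The remainder is 0, so f(x) = g(x) · h(x) with h(x) = x^2 + 3·x + 3. Hence g | f, i.e. f ∈ (g).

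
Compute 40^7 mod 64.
Use repeated squaring. Binary(7) = 111. Walk through the bits of the exponent 7 left-to-right: at each bit after the leading one, square the running value, then multiply by 40 if the bit is 1 (always reducing mod 64):
  bit 1 = 1 (leading): start with 40.
  bit 2 = 1: square 40^2 = 1600 ≡ 0; bit is 1, so multiply 0·40 = 0 (mod 64).
  bit 3 = 1: square 0^2 = 0; bit is 1, so multiply 0·40 = 0 (mod 64).
Final value: 40^7 ≡ 0 (mod 64).

Final answer: 0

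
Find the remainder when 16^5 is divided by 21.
Use repeated squaring. Binary(5) = 101. Walk through the bits of the exponent 5 left-to-right: at each bit after the leading one, square the running value, then multiply by 16 if the bit is 1 (always reducing mod 21):
  bit 1 = 1 (leading): start with 16.
  bit 2 = 0: square 16^2 = 256 ≡ 4 (mod 21).
  bit 3 = 1: square 4^2 = 16; bit is 1, so multiply 16·16 = 256 ≡ 4 (mod 21).
Final value: 16^5 ≡ 4 (mod 21).

Final answer: 4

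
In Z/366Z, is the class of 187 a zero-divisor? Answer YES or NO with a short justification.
gcd(187, 366) = 1, so 187 is a unit in Z/366Z (it has a multiplicative inverse). A unit cannot be a zero-divisor: if 187·b ≡ 0 then multiplying both sides by 187^(−1) gives b ≡ 0. So 187 is not a zero-divisor.

Final answer: NO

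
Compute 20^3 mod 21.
Use repeated squaring. Binary(3) = 11. Walk through the bits of the exponent 3 left-to-right: at each bit after the leading one, square the running value, then multiply by 20 if the bit is 1 (always reducing mod 21):
  bit 1 = 1 (leading): start with 20.
  bit 2 = 1: square 20^2 = 400 ≡ 1; bit is 1, so multiply 1·20 = 20 (mod 21).
Final value: 20^3 ≡ 20 (mod 21).

Final answer: 20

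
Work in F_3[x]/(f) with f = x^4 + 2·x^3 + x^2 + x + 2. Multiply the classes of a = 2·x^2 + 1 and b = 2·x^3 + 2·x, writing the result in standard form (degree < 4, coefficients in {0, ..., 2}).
a · b ≡ x^2 + 2·x + 1 (mod f(x))

Multiply as integer polynomials: a · b = 4·x^5 + 6·x^3 + 2·x. Reducing coefficients mod 3: a · b ≡ x^5 + 2·x. Now divide by f(x) = x^4 + 2·x^3 + x^2 + x + 2 in F_3[x], eliminating the leading term at each step:
  leading term x^5: subtract (x)·f(x) = x^5 + 2·x^4 + x^3 + x^2 + 2·x, leaving x^4 + 2·x^3 + 2·x^2 (coefficients mod 3)
  leading term x^4: subtract (1)·f(x) = x^4 + 2·x^3 + x^2 + x + 2, leaving x^2 + 2·x + 1 (coefficients mod 3)
The degree is now < 4, so this is the remainder. Hence a · b ≡ x^2 + 2·x + 1 in F_3[x]/(f).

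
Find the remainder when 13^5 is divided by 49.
20

Use repeated squaring. Binary(5) = 101. Walk through the bits of the exponent 5 left-to-right: at each bit after the leading one, square the running value, then multiply by 13 if the bit is 1 (always reducing mod 49):
  bit 1 = 1 (leading): start with 13.
  bit 2 = 0: square 13^2 = 169 ≡ 22 (mod 49).
  bit 3 = 1: square 22^2 = 484 ≡ 43; bit is 1, so multiply 43·13 = 559 ≡ 20 (mod 49).
Final value: 13^5 ≡ 20 (mod 49).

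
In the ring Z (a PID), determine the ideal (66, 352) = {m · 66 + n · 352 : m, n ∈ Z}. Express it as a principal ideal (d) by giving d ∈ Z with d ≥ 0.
In the PID Z, (a, b) is generated by gcd(a, b). Compute gcd(352, 66) with the extended Euclidean algorithm, tracking rows (r, s, t) with s·352 + t·66 = r:
  row A: (352, 1, 0)   [1·352 + 0·66 = 352]
  row B: (66, 0, 1)   [0·352 + 1·66 = 66]
  352 = 5·66 + 22   → row C = row A − 5·row B = (22, 1, −5)   [check: 1·352 − 5·66 = 22]
  66 = 3·22 + 0   → remainder 0, stop. gcd = 22 (last nonzero row C).
So gcd(66, 352) = 22, with Bézout identity 1·352 − 5·66 = 22. Containment (⊇): the Bézout identity exhibits 22 as an element of (66, 352), giving (22) ⊆ (66, 352). Containment (⊆): since 22 | 66 and 22 | 352 (66 = 22·3, 352 = 22·16), every Z-linear combination of 66 and 352 is divisible by 22, so (66, 352) ⊆ (22). Therefore (66, 352) = (22), d = 22.

Final answer: (66, 352) = (22); d = 22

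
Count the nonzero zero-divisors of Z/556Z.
Z/556Z has 279 nonzero zero-divisors

In Z/556Z each nonzero element is either a unit (gcd with 556 is 1) or a zero-divisor (gcd > 1). The number of units is φ(556): factorise 556 = 2^2 · 139, so φ(556) = (2^2 − 2^1) · (139 − 1) = 2 · 138 = 276. The nonzero elements number 556 − 1 = 555. Hence the nonzero zero-divisors number 555 − 276 = 279.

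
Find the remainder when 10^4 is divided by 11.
1

Use repeated squaring. Binary(4) = 100. Walk through the bits of the exponent 4 left-to-right: at each bit after the leading one, square the running value, then multiply by 10 if the bit is 1 (always reducing mod 11):
  bit 1 = 1 (leading): start with 10.
  bit 2 = 0: square 10^2 = 100 ≡ 1 (mod 11).
  bit 3 = 0: square 1^2 = 1 (mod 11).
Final value: 10^4 ≡ 1 (mod 11).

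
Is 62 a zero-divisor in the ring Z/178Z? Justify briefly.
gcd(62, 178) = 2 > 1, so 62 is not a unit in Z/178Z. In Z/nZ every nonzero non-unit is a zero-divisor: explicitly, take b = 178/gcd = 89 ≠ 0 (mod 178); then 62·89 = 5518 = 31·178, i.e. 62·89 ≡ 0 (mod 178). So 62 is a zero-divisor.

Final answer: YES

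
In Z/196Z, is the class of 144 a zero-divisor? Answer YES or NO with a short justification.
YES

gcd(144, 196) = 4 > 1, so 144 is not a unit in Z/196Z. In Z/nZ every nonzero non-unit is a zero-divisor: explicitly, take b = 196/gcd = 49 ≠ 0 (mod 196); then 144·49 = 7056 = 36·196, i.e. 144·49 ≡ 0 (mod 196). So 144 is a zero-divisor.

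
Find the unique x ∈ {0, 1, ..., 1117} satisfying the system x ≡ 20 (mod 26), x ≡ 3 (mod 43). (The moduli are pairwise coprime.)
The moduli 26, 43 are pairwise coprime, so by the CRT there is a unique solution mod 26·43 = 1118.
Solve by successive substitution. Start with x ≡ 20 (mod 26).
  Combine with x ≡ 3 (mod 43): write x = 20 + 26·t and require 20 + 26·t ≡ 3 (mod 43), i.e. 26·t ≡ 3 − 20 ≡ 26 (mod 43). Since 26^(−1) ≡ 5 (mod 43), t ≡ 5·26 ≡ 1 (mod 43). So x ≡ 20 + 26·1 = 46 (mod 1118).
Unique solution in [0, 1118): x = 46.

Final answer: x ≡ 46 (mod 1118); the representative in [0, 1118) is 46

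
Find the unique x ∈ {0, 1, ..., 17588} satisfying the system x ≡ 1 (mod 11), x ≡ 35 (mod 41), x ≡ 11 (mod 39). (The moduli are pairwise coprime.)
x ≡ 15533 (mod 17589); the representative in [0, 17589) is 15533

The moduli 11, 41, 39 are pairwise coprime, so by the CRT there is a unique solution mod 11·41·39 = 17589.
Solve by successive substitution. Start with x ≡ 1 (mod 11).
  Combine with x ≡ 35 (mod 41): write x = 1 + 11·t and require 1 + 11·t ≡ 35 (mod 41), i.e. 11·t ≡ 35 − 1 ≡ 34 (mod 41). Since 11^(−1) ≡ 15 (mod 41), t ≡ 15·34 ≡ 18 (mod 41). So x ≡ 1 + 11·18 = 199 (mod 451).
  Combine with x ≡ 11 (mod 39): write x = 199 + 451·t and require 199 + 451·t ≡ 11 (mod 39), i.e. 451·t ≡ 11 − 199 ≡ 7 (mod 39). Since 451^(−1) ≡ 16 (mod 39) (451 ≡ 22 (mod 39)), t ≡ 16·7 ≡ 34 (mod 39). So x ≡ 199 + 451·34 = 15533 (mod 17589).
Unique solution in [0, 17589): x = 15533.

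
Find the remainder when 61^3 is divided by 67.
Use repeated squaring. Binary(3) = 11. Walk through the bits of the exponent 3 left-to-right: at each bit after the leading one, square the running value, then multiply by 61 if the bit is 1 (always reducing mod 67):
  bit 1 = 1 (leading): start with 61.
  bit 2 = 1: square 61^2 = 3721 ≡ 36; bit is 1, so multiply 36·61 = 2196 ≡ 52 (mod 67).
Final value: 61^3 ≡ 52 (mod 67).

Final answer: 52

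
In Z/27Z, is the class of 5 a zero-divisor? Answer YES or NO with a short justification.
NO

gcd(5, 27) = 1, so 5 is a unit in Z/27Z (it has a multiplicative inverse). A unit cannot be a zero-divisor: if 5·b ≡ 0 then multiplying both sides by 5^(−1) gives b ≡ 0. So 5 is not a zero-divisor.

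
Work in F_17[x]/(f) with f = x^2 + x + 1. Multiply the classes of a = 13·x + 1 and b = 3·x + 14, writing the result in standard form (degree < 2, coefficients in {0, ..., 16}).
a · b ≡ 10·x + 9 (mod f(x))

Multiply as integer polynomials: a · b = 39·x^2 + 185·x + 14. Reducing coefficients mod 17: a · b ≡ 5·x^2 + 15·x + 14. Now divide by f(x) = x^2 + x + 1 in F_17[x], eliminating the leading term at each step:
  leading term 5·x^2: subtract (5)·f(x) = 5·x^2 + 5·x + 5, leaving 10·x + 9 (coefficients mod 17)
The degree is now < 2, so this is the remainder. Hence a · b ≡ 10·x + 9 in F_17[x]/(f).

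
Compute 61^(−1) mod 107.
61^(−1) ≡ 100 (mod 107)

Apply the extended Euclidean algorithm to (107, 61), tracking rows (r, s, t) with s·107 + t·61 = r. Each division r_prev = q·r_cur + r_new produces the new row as (previous row) − q·(current row):
  row A: (107, 1, 0)   [1·107 + 0·61 = 107]
  row B: (61, 0, 1)   [0·107 + 1·61 = 61]
  107 = 1·61 + 46   → row C = row A − 1·row B = (46, 1, −1)   [check: 1·107 − 1·61 = 46]
  61 = 1·46 + 15   → row D = row B − 1·row C = (15, −1, 2)   [check: −1·107 + 2·61 = 15]
  46 = 3·15 + 1   → row E = row C − 3·row D = (1, 4, −7)   [check: 4·107 − 7·61 = 1]
  15 = 15·1 + 0   → remainder 0, stop. gcd = 1 (last nonzero row E).
The gcd is 1, so 61 is invertible mod 107. The last nonzero row gives 4·107 − 7·61 = 1, so t = −7. So 61^(−1) ≡ −7 ≡ 100 (mod 107). Verify: 61 · 100 = 6100 ≡ 1 (mod 107). ✓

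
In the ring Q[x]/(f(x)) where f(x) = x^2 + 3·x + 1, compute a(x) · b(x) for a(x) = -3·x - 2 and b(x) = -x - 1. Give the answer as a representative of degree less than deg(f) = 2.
a · b ≡ -4·x - 1 (mod f(x))

First multiply in Q[x] without reducing: a · b = 3·x^2 + 5·x + 2. Now divide by f(x) = x^2 + 3·x + 1, eliminating the leading term at each step:
  leading term 3·x^2: subtract (3)·f(x) = 3·x^2 + 9·x + 3, leaving -4·x - 1
The degree is now < 2, so this is the remainder. Hence a · b ≡ -4·x - 1 in Q[x]/(f).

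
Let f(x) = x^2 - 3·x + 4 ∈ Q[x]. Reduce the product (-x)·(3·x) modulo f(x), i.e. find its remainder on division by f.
First multiply in Q[x] without reducing: a · b = -3·x^2. Now divide by f(x) = x^2 - 3·x + 4, eliminating the leading term at each step:
  leading term -3·x^2: subtract (-3)·f(x) = -3·x^2 + 9·x - 12, leaving 12 - 9·x
The degree is now < 2, so this is the remainder. Hence a · b ≡ 12 - 9·x in Q[x]/(f).

Final answer: a · b ≡ 12 - 9·x (mod f(x))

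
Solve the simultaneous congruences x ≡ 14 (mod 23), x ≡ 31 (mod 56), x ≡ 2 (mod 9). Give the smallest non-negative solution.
The moduli 23, 56, 9 are pairwise coprime, so by the CRT there is a unique solution mod 23·56·9 = 11592.
Solve by successive substitution. Start with x ≡ 14 (mod 23).
  Combine with x ≡ 31 (mod 56): write x = 14 + 23·t and require 14 + 23·t ≡ 31 (mod 56), i.e. 23·t ≡ 31 − 14 ≡ 17 (mod 56). Since 23^(−1) ≡ 39 (mod 56), t ≡ 39·17 ≡ 47 (mod 56). So x ≡ 14 + 23·47 = 1095 (mod 1288).
  Combine with x ≡ 2 (mod 9): write x = 1095 + 1288·t and require 1095 + 1288·t ≡ 2 (mod 9), i.e. 1288·t ≡ 2 − 1095 ≡ 5 (mod 9). Since 1288^(−1) ≡ 1 (mod 9) (1288 ≡ 1 (mod 9)), t ≡ 1·5 ≡ 5 (mod 9). So x ≡ 1095 + 1288·5 = 7535 (mod 11592).
Unique solution in [0, 11592): x = 7535.

Final answer: x ≡ 7535 (mod 11592); the representative in [0, 11592) is 7535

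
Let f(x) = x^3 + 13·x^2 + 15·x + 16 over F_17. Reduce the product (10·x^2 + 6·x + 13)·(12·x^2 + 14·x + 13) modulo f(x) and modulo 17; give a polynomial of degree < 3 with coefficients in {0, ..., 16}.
Multiply as integer polynomials: a · b = 120·x^4 + 212·x^3 + 370·x^2 + 260·x + 169. Reducing coefficients mod 17: a · b ≡ x^4 + 8·x^3 + 13·x^2 + 5·x + 16. Now divide by f(x) = x^3 + 13·x^2 + 15·x + 16 in F_17[x], eliminating the leading term at each step:
  leading term x^4: subtract (x)·f(x) = x^4 + 13·x^3 + 15·x^2 + 16·x, leaving 12·x^3 + 15·x^2 + 6·x + 16 (coefficients mod 17)
  leading term 12·x^3: subtract (12)·f(x) = 12·x^3 + 3·x^2 + 10·x + 5, leaving 12·x^2 + 13·x + 11 (coefficients mod 17)
The degree is now < 3, so this is the remainder. Hence a · b ≡ 12·x^2 + 13·x + 11 in F_17[x]/(f).

Final answer: a · b ≡ 12·x^2 + 13·x + 11 (mod f(x))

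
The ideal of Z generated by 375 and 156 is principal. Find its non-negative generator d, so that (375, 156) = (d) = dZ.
In the PID Z, (a, b) is generated by gcd(a, b). Compute gcd(375, 156) with the extended Euclidean algorithm, tracking rows (r, s, t) with s·375 + t·156 = r:
  row A: (375, 1, 0)   [1·375 + 0·156 = 375]
  row B: (156, 0, 1)   [0·375 + 1·156 = 156]
  375 = 2·156 + 63   → row C = row A − 2·row B = (63, 1, −2)   [check: 1·375 − 2·156 = 63]
  156 = 2·63 + 30   → row D = row B − 2·row C = (30, −2, 5)   [check: −2·375 + 5·156 = 30]
  63 = 2·30 + 3   → row E = row C − 2·row D = (3, 5, −12)   [check: 5·375 − 12·156 = 3]
  30 = 10·3 + 0   → remainder 0, stop. gcd = 3 (last nonzero row E).
So gcd(375, 156) = 3, with Bézout identity 5·375 − 12·156 = 3. Containment (⊇): the Bézout identity exhibits 3 as an element of (375, 156), giving (3) ⊆ (375, 156). Containment (⊆): since 3 | 375 and 3 | 156 (375 = 3·125, 156 = 3·52), every Z-linear combination of 375 and 156 is divisible by 3, so (375, 156) ⊆ (3). Therefore (375, 156) = (3), d = 3.

Final answer: (375, 156) = (3); d = 3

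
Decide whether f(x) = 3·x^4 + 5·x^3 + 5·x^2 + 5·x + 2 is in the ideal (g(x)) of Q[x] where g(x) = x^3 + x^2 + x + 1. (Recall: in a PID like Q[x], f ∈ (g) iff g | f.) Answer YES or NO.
YES

In Q[x] the ideal (g) consists of all multiples of g, so f ∈ (g) iff g | f, i.e. iff the remainder of f on division by g is 0. Divide f by g (g is monic, so eliminate the leading term of the running remainder at each step):
  leading term 3·x^4: subtract (3·x)·g(x) = 3·x^4 + 3·x^3 + 3·x^2 + 3·x, leaving 2·x^3 + 2·x^2 + 2·x + 2
  leading term 2·x^3: subtract (2)·g(x) = 2·x^3 + 2·x^2 + 2·x + 2, leaving 0
The remainder is 0, so f(x) = g(x) · h(x) with h(x) = 3·x + 2. Hence g | f, i.e. f ∈ (g).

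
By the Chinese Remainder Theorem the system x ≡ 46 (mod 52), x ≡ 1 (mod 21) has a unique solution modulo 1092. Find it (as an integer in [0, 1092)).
x ≡ 358 (mod 1092); the representative in [0, 1092) is 358

The moduli 52, 21 are pairwise coprime, so by the CRT there is a unique solution mod 52·21 = 1092.
Solve by successive substitution. Start with x ≡ 46 (mod 52).
  Combine with x ≡ 1 (mod 21): write x = 46 + 52·t and require 46 + 52·t ≡ 1 (mod 21), i.e. 52·t ≡ 1 − 46 ≡ 18 (mod 21). Since 52^(−1) ≡ 19 (mod 21) (52 ≡ 10 (mod 21)), t ≡ 19·18 ≡ 6 (mod 21). So x ≡ 46 + 52·6 = 358 (mod 1092).
Unique solution in [0, 1092): x = 358.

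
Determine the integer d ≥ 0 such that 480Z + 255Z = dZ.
In the PID Z, (a, b) is generated by gcd(a, b). Compute gcd(480, 255) with the extended Euclidean algorithm, tracking rows (r, s, t) with s·480 + t·255 = r:
  row A: (480, 1, 0)   [1·480 + 0·255 = 480]
  row B: (255, 0, 1)   [0·480 + 1·255 = 255]
  480 = 1·255 + 225   → row C = row A − 1·row B = (225, 1, −1)   [check: 1·480 − 1·255 = 225]
  255 = 1·225 + 30   → row D = row B − 1·row C = (30, −1, 2)   [check: −1·480 + 2·255 = 30]
  225 = 7·30 + 15   → row E = row C − 7·row D = (15, 8, −15)   [check: 8·480 − 15·255 = 15]
  30 = 2·15 + 0   → remainder 0, stop. gcd = 15 (last nonzero row E).
So gcd(480, 255) = 15, with Bézout identity 8·480 − 15·255 = 15. Containment (⊇): the Bézout identity exhibits 15 as an element of (480, 255), giving (15) ⊆ (480, 255). Containment (⊆): since 15 | 480 and 15 | 255 (480 = 15·32, 255 = 15·17), every Z-linear combination of 480 and 255 is divisible by 15, so (480, 255) ⊆ (15). Therefore (480, 255) = (15), d = 15.

Final answer: (480, 255) = (15); d = 15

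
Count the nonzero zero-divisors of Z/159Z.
In Z/159Z each nonzero element is either a unit (gcd with 159 is 1) or a zero-divisor (gcd > 1). The number of units is φ(159): factorise 159 = 3 · 53, so φ(159) = (3 − 1) · (53 − 1) = 2 · 52 = 104. The nonzero elements number 159 − 1 = 158. Hence the nonzero zero-divisors number 158 − 104 = 54.

Final answer: Z/159Z has 54 nonzero zero-divisors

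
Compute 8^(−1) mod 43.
Apply the extended Euclidean algorithm to (43, 8), tracking rows (r, s, t) with s·43 + t·8 = r. Each division r_prev = q·r_cur + r_new produces the new row as (previous row) − q·(current row):
  row A: (43, 1, 0)   [1·43 + 0·8 = 43]
  row B: (8, 0, 1)   [0·43 + 1·8 = 8]
  43 = 5·8 + 3   → row C = row A − 5·row B = (3, 1, −5)   [check: 1·43 − 5·8 = 3]
  8 = 2·3 + 2   → row D = row B − 2·row C = (2, −2, 11)   [check: −2·43 + 11·8 = 2]
  3 = 1·2 + 1   → row E = row C − 1·row D = (1, 3, −16)   [check: 3·43 − 16·8 = 1]
  2 = 2·1 + 0   → remainder 0, stop. gcd = 1 (last nonzero row E).
The gcd is 1, so 8 is invertible mod 43. The last nonzero row gives 3·43 − 16·8 = 1, so t = −16. So 8^(−1) ≡ −16 ≡ 27 (mod 43). Verify: 8 · 27 = 216 ≡ 1 (mod 43). ✓

Final answer: 8^(−1) ≡ 27 (mod 43)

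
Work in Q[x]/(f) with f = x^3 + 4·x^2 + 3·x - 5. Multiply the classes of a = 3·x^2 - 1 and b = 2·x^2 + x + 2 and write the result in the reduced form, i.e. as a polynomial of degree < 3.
a · b ≡ 70·x^2 + 92·x - 107 (mod f(x))

First multiply in Q[x] without reducing: a · b = 6·x^4 + 3·x^3 + 4·x^2 - x - 2. Now divide by f(x) = x^3 + 4·x^2 + 3·x - 5, eliminating the leading term at each step:
  leading term 6·x^4: subtract (6·x)·f(x) = 6·x^4 + 24·x^3 + 18·x^2 - 30·x, leaving -21·x^3 - 14·x^2 + 29·x - 2
  leading term -21·x^3: subtract (-21)·f(x) = -21·x^3 - 84·x^2 - 63·x + 105, leaving 70·x^2 + 92·x - 107
The degree is now < 3, so this is the remainder. Hence a · b ≡ 70·x^2 + 92·x - 107 in Q[x]/(f).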